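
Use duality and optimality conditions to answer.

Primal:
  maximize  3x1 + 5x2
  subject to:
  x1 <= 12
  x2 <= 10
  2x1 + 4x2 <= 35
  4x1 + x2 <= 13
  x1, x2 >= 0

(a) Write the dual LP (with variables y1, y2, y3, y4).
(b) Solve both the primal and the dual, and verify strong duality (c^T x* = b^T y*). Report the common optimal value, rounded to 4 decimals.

The standard primal-dual pair for 'max c^T x s.t. A x <= b, x >= 0' is:
  Dual:  min b^T y  s.t.  A^T y >= c,  y >= 0.

So the dual LP is:
  minimize  12y1 + 10y2 + 35y3 + 13y4
  subject to:
    y1 + 2y3 + 4y4 >= 3
    y2 + 4y3 + y4 >= 5
    y1, y2, y3, y4 >= 0

Solving the primal: x* = (1.2143, 8.1429).
  primal value c^T x* = 44.3571.
Solving the dual: y* = (0, 0, 1.2143, 0.1429).
  dual value b^T y* = 44.3571.
Strong duality: c^T x* = b^T y*. Confirmed.

44.3571


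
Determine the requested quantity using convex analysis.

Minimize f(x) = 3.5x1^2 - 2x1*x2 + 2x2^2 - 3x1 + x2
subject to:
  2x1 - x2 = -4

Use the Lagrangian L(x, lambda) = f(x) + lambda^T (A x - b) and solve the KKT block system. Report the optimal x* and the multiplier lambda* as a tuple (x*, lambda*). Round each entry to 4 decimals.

Form the Lagrangian:
  L(x, lambda) = (1/2) x^T Q x + c^T x + lambda^T (A x - b)
Stationarity (grad_x L = 0): Q x + c + A^T lambda = 0.
Primal feasibility: A x = b.

This gives the KKT block system:
  [ Q   A^T ] [ x     ]   [-c ]
  [ A    0  ] [ lambda ] = [ b ]

Solving the linear system:
  x*      = (-1.5333, 0.9333)
  lambda* = (7.8)
  f(x*)   = 18.3667

x* = (-1.5333, 0.9333), lambda* = (7.8)


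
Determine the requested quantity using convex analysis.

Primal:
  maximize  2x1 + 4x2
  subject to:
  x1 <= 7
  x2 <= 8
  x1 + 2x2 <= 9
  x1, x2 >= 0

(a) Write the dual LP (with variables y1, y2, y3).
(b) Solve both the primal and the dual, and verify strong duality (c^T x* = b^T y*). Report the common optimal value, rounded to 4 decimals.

The standard primal-dual pair for 'max c^T x s.t. A x <= b, x >= 0' is:
  Dual:  min b^T y  s.t.  A^T y >= c,  y >= 0.

So the dual LP is:
  minimize  7y1 + 8y2 + 9y3
  subject to:
    y1 + y3 >= 2
    y2 + 2y3 >= 4
    y1, y2, y3 >= 0

Solving the primal: x* = (0, 4.5).
  primal value c^T x* = 18.
Solving the dual: y* = (0, 0, 2).
  dual value b^T y* = 18.
Strong duality: c^T x* = b^T y*. Confirmed.

18


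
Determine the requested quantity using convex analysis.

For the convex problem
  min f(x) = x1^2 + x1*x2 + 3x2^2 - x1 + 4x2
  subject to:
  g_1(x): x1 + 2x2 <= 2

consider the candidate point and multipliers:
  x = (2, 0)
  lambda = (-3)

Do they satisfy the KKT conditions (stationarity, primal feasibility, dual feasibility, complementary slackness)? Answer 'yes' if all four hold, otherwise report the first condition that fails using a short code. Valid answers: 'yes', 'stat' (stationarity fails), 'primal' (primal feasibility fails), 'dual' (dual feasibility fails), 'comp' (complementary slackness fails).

Gradient of f: grad f(x) = Q x + c = (3, 6)
Constraint values g_i(x) = a_i^T x - b_i:
  g_1((2, 0)) = 0
Stationarity residual: grad f(x) + sum_i lambda_i a_i = (0, 0)
  -> stationarity OK
Primal feasibility (all g_i <= 0): OK
Dual feasibility (all lambda_i >= 0): FAILS
Complementary slackness (lambda_i * g_i(x) = 0 for all i): OK

Verdict: the first failing condition is dual_feasibility -> dual.

dual


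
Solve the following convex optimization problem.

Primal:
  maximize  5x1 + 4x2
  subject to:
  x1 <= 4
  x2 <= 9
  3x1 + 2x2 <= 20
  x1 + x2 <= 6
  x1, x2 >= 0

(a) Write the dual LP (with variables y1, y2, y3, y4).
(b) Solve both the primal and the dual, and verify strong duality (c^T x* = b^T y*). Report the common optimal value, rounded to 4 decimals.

The standard primal-dual pair for 'max c^T x s.t. A x <= b, x >= 0' is:
  Dual:  min b^T y  s.t.  A^T y >= c,  y >= 0.

So the dual LP is:
  minimize  4y1 + 9y2 + 20y3 + 6y4
  subject to:
    y1 + 3y3 + y4 >= 5
    y2 + 2y3 + y4 >= 4
    y1, y2, y3, y4 >= 0

Solving the primal: x* = (4, 2).
  primal value c^T x* = 28.
Solving the dual: y* = (1, 0, 0, 4).
  dual value b^T y* = 28.
Strong duality: c^T x* = b^T y*. Confirmed.

28


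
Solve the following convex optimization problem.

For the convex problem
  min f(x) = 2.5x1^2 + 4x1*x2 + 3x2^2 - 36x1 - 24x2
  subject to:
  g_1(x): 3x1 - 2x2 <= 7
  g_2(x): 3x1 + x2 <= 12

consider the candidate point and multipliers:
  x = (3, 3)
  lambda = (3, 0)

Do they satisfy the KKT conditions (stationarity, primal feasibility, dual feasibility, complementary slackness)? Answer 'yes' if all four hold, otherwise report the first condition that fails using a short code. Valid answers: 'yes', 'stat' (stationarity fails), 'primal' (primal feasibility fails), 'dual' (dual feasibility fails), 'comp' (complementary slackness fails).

Gradient of f: grad f(x) = Q x + c = (-9, 6)
Constraint values g_i(x) = a_i^T x - b_i:
  g_1((3, 3)) = -4
  g_2((3, 3)) = 0
Stationarity residual: grad f(x) + sum_i lambda_i a_i = (0, 0)
  -> stationarity OK
Primal feasibility (all g_i <= 0): OK
Dual feasibility (all lambda_i >= 0): OK
Complementary slackness (lambda_i * g_i(x) = 0 for all i): FAILS

Verdict: the first failing condition is complementary_slackness -> comp.

comp


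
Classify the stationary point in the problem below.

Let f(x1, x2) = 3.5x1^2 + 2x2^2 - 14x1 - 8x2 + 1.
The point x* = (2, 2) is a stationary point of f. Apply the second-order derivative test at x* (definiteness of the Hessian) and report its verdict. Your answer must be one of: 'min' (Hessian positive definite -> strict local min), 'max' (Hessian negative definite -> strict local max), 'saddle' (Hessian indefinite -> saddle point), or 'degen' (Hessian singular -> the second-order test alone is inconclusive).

Compute the Hessian H = grad^2 f:
  H = [[7, 0], [0, 4]]
Verify stationarity: grad f(x*) = H x* + g = (0, 0).
Eigenvalues of H: 4, 7.
Both eigenvalues > 0, so H is positive definite -> x* is a strict local min.

min


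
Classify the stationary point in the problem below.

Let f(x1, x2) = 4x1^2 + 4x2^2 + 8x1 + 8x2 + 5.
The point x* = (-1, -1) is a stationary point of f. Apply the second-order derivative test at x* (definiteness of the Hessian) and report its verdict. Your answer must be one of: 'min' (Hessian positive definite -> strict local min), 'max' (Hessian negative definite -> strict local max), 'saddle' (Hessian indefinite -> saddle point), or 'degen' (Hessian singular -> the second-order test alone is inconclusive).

Compute the Hessian H = grad^2 f:
  H = [[8, 0], [0, 8]]
Verify stationarity: grad f(x*) = H x* + g = (0, 0).
Eigenvalues of H: 8, 8.
Both eigenvalues > 0, so H is positive definite -> x* is a strict local min.

min


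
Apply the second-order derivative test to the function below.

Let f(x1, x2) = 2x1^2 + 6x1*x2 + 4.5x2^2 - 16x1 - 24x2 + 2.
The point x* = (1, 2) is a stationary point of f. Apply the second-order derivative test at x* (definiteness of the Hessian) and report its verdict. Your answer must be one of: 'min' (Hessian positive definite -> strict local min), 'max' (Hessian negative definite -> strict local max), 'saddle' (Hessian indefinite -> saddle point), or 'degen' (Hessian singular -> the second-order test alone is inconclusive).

Compute the Hessian H = grad^2 f:
  H = [[4, 6], [6, 9]]
Verify stationarity: grad f(x*) = H x* + g = (0, 0).
Eigenvalues of H: 0, 13.
H has a zero eigenvalue (singular; positive semidefinite but not definite), so H is neither positive definite, negative definite, nor indefinite. The second-order test alone is inconclusive -> degen.
(Indeed, f is constant along the null direction of H through x*, so x* is not a strict local extremum.)

degen


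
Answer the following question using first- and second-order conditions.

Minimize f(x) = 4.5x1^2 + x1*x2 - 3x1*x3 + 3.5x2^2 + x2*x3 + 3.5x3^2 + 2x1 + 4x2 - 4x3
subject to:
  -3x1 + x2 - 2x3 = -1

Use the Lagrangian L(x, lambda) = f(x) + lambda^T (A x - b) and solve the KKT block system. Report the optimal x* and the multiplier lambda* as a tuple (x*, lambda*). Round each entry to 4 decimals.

Form the Lagrangian:
  L(x, lambda) = (1/2) x^T Q x + c^T x + lambda^T (A x - b)
Stationarity (grad_x L = 0): Q x + c + A^T lambda = 0.
Primal feasibility: A x = b.

This gives the KKT block system:
  [ Q   A^T ] [ x     ]   [-c ]
  [ A    0  ] [ lambda ] = [ b ]

Solving the linear system:
  x*      = (-0.1555, -0.5515, 0.4575)
  lambda* = (-0.4412)
  f(x*)   = -2.3942

x* = (-0.1555, -0.5515, 0.4575), lambda* = (-0.4412)


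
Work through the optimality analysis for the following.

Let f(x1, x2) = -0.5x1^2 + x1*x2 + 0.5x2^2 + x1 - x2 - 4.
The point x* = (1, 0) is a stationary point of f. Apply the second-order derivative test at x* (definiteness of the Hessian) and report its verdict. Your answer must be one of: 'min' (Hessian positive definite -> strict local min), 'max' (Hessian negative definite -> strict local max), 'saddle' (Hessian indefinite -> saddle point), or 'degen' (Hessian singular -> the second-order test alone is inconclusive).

Compute the Hessian H = grad^2 f:
  H = [[-1, 1], [1, 1]]
Verify stationarity: grad f(x*) = H x* + g = (0, 0).
Eigenvalues of H: -1.4142, 1.4142.
Eigenvalues have mixed signs, so H is indefinite -> x* is a saddle point.

saddle


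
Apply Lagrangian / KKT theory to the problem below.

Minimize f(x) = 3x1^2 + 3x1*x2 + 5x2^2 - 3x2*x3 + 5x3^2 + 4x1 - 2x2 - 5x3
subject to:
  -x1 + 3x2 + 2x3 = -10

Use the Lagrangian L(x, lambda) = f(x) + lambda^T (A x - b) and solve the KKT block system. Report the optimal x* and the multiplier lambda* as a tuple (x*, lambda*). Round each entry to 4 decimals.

Form the Lagrangian:
  L(x, lambda) = (1/2) x^T Q x + c^T x + lambda^T (A x - b)
Stationarity (grad_x L = 0): Q x + c + A^T lambda = 0.
Primal feasibility: A x = b.

This gives the KKT block system:
  [ Q   A^T ] [ x     ]   [-c ]
  [ A    0  ] [ lambda ] = [ b ]

Solving the linear system:
  x*      = (1.2699, -2.1176, -1.1886)
  lambda* = (5.2668)
  f(x*)   = 33.9629

x* = (1.2699, -2.1176, -1.1886), lambda* = (5.2668)


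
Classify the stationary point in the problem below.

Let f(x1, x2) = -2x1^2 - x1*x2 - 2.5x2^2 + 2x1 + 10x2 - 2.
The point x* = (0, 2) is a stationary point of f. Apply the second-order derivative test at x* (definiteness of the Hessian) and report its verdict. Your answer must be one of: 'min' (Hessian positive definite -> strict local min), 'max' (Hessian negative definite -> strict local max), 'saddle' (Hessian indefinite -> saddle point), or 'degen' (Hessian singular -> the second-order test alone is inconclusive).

Compute the Hessian H = grad^2 f:
  H = [[-4, -1], [-1, -5]]
Verify stationarity: grad f(x*) = H x* + g = (0, 0).
Eigenvalues of H: -5.618, -3.382.
Both eigenvalues < 0, so H is negative definite -> x* is a strict local max.

max


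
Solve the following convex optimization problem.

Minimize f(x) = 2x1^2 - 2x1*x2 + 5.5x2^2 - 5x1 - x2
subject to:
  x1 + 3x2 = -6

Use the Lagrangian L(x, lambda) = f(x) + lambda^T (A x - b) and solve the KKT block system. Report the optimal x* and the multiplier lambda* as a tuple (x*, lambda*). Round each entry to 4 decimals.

Form the Lagrangian:
  L(x, lambda) = (1/2) x^T Q x + c^T x + lambda^T (A x - b)
Stationarity (grad_x L = 0): Q x + c + A^T lambda = 0.
Primal feasibility: A x = b.

This gives the KKT block system:
  [ Q   A^T ] [ x     ]   [-c ]
  [ A    0  ] [ lambda ] = [ b ]

Solving the linear system:
  x*      = (-1.0169, -1.661)
  lambda* = (5.7458)
  f(x*)   = 20.6102

x* = (-1.0169, -1.661), lambda* = (5.7458)


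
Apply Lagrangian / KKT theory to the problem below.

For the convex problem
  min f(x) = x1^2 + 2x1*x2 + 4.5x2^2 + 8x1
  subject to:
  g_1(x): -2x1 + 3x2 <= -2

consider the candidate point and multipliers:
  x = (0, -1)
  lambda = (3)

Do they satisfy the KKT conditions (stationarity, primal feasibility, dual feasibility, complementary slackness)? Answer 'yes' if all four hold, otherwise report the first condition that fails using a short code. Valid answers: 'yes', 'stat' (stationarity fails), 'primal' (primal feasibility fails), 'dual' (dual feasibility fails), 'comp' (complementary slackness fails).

Gradient of f: grad f(x) = Q x + c = (6, -9)
Constraint values g_i(x) = a_i^T x - b_i:
  g_1((0, -1)) = -1
Stationarity residual: grad f(x) + sum_i lambda_i a_i = (0, 0)
  -> stationarity OK
Primal feasibility (all g_i <= 0): OK
Dual feasibility (all lambda_i >= 0): OK
Complementary slackness (lambda_i * g_i(x) = 0 for all i): FAILS

Verdict: the first failing condition is complementary_slackness -> comp.

comp


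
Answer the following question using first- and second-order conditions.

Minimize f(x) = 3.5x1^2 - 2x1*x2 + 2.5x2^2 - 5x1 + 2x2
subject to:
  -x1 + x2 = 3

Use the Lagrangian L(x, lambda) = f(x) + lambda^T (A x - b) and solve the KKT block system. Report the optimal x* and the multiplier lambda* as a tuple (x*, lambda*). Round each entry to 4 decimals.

Form the Lagrangian:
  L(x, lambda) = (1/2) x^T Q x + c^T x + lambda^T (A x - b)
Stationarity (grad_x L = 0): Q x + c + A^T lambda = 0.
Primal feasibility: A x = b.

This gives the KKT block system:
  [ Q   A^T ] [ x     ]   [-c ]
  [ A    0  ] [ lambda ] = [ b ]

Solving the linear system:
  x*      = (-0.75, 2.25)
  lambda* = (-14.75)
  f(x*)   = 26.25

x* = (-0.75, 2.25), lambda* = (-14.75)


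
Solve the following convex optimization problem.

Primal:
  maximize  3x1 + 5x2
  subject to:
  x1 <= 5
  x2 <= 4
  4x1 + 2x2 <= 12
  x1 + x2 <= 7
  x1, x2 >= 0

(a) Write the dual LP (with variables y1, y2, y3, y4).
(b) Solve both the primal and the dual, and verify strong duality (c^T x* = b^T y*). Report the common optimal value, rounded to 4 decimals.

The standard primal-dual pair for 'max c^T x s.t. A x <= b, x >= 0' is:
  Dual:  min b^T y  s.t.  A^T y >= c,  y >= 0.

So the dual LP is:
  minimize  5y1 + 4y2 + 12y3 + 7y4
  subject to:
    y1 + 4y3 + y4 >= 3
    y2 + 2y3 + y4 >= 5
    y1, y2, y3, y4 >= 0

Solving the primal: x* = (1, 4).
  primal value c^T x* = 23.
Solving the dual: y* = (0, 3.5, 0.75, 0).
  dual value b^T y* = 23.
Strong duality: c^T x* = b^T y*. Confirmed.

23


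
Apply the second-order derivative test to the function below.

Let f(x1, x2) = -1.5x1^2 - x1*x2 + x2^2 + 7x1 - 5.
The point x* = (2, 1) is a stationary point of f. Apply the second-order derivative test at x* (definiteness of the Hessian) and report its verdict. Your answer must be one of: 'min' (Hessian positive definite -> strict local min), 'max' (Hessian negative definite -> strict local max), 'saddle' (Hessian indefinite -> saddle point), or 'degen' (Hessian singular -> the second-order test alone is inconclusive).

Compute the Hessian H = grad^2 f:
  H = [[-3, -1], [-1, 2]]
Verify stationarity: grad f(x*) = H x* + g = (0, 0).
Eigenvalues of H: -3.1926, 2.1926.
Eigenvalues have mixed signs, so H is indefinite -> x* is a saddle point.

saddle


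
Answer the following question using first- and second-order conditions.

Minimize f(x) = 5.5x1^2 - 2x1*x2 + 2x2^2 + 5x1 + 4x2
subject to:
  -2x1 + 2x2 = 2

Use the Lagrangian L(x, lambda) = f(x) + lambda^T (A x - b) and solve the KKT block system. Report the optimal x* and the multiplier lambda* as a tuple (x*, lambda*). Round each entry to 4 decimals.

Form the Lagrangian:
  L(x, lambda) = (1/2) x^T Q x + c^T x + lambda^T (A x - b)
Stationarity (grad_x L = 0): Q x + c + A^T lambda = 0.
Primal feasibility: A x = b.

This gives the KKT block system:
  [ Q   A^T ] [ x     ]   [-c ]
  [ A    0  ] [ lambda ] = [ b ]

Solving the linear system:
  x*      = (-1, 0)
  lambda* = (-3)
  f(x*)   = 0.5

x* = (-1, 0), lambda* = (-3)


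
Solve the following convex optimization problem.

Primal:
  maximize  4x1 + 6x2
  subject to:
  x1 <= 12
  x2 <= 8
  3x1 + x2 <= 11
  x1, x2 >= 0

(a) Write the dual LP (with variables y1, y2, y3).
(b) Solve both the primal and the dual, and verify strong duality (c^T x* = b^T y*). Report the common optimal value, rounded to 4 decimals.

The standard primal-dual pair for 'max c^T x s.t. A x <= b, x >= 0' is:
  Dual:  min b^T y  s.t.  A^T y >= c,  y >= 0.

So the dual LP is:
  minimize  12y1 + 8y2 + 11y3
  subject to:
    y1 + 3y3 >= 4
    y2 + y3 >= 6
    y1, y2, y3 >= 0

Solving the primal: x* = (1, 8).
  primal value c^T x* = 52.
Solving the dual: y* = (0, 4.6667, 1.3333).
  dual value b^T y* = 52.
Strong duality: c^T x* = b^T y*. Confirmed.

52


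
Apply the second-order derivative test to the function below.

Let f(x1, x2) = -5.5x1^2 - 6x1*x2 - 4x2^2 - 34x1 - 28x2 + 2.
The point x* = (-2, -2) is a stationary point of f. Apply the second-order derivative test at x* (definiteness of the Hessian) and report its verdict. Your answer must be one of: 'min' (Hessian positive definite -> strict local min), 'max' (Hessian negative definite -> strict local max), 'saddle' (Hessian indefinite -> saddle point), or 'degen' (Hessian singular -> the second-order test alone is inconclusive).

Compute the Hessian H = grad^2 f:
  H = [[-11, -6], [-6, -8]]
Verify stationarity: grad f(x*) = H x* + g = (0, 0).
Eigenvalues of H: -15.6847, -3.3153.
Both eigenvalues < 0, so H is negative definite -> x* is a strict local max.

max


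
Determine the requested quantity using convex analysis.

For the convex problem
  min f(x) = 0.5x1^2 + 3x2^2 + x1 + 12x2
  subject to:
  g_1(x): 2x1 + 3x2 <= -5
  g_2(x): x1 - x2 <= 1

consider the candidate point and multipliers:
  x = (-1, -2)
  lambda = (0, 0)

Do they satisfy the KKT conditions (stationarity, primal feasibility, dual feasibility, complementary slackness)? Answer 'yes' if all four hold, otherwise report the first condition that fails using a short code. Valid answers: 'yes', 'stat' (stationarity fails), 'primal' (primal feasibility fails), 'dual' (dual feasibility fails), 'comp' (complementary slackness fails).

Gradient of f: grad f(x) = Q x + c = (0, 0)
Constraint values g_i(x) = a_i^T x - b_i:
  g_1((-1, -2)) = -3
  g_2((-1, -2)) = 0
Stationarity residual: grad f(x) + sum_i lambda_i a_i = (0, 0)
  -> stationarity OK
Primal feasibility (all g_i <= 0): OK
Dual feasibility (all lambda_i >= 0): OK
Complementary slackness (lambda_i * g_i(x) = 0 for all i): OK

Verdict: yes, KKT holds.

yes


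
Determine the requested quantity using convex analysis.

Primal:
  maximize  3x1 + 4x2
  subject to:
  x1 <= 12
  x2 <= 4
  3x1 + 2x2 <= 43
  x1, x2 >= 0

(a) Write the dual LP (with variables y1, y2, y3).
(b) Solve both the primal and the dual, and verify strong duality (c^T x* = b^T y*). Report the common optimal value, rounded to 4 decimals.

The standard primal-dual pair for 'max c^T x s.t. A x <= b, x >= 0' is:
  Dual:  min b^T y  s.t.  A^T y >= c,  y >= 0.

So the dual LP is:
  minimize  12y1 + 4y2 + 43y3
  subject to:
    y1 + 3y3 >= 3
    y2 + 2y3 >= 4
    y1, y2, y3 >= 0

Solving the primal: x* = (11.6667, 4).
  primal value c^T x* = 51.
Solving the dual: y* = (0, 2, 1).
  dual value b^T y* = 51.
Strong duality: c^T x* = b^T y*. Confirmed.

51


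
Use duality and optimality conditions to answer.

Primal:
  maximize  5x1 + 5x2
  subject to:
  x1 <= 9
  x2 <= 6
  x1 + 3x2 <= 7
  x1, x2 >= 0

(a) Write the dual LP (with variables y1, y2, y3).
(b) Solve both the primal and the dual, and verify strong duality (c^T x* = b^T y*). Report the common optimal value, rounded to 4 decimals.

The standard primal-dual pair for 'max c^T x s.t. A x <= b, x >= 0' is:
  Dual:  min b^T y  s.t.  A^T y >= c,  y >= 0.

So the dual LP is:
  minimize  9y1 + 6y2 + 7y3
  subject to:
    y1 + y3 >= 5
    y2 + 3y3 >= 5
    y1, y2, y3 >= 0

Solving the primal: x* = (7, 0).
  primal value c^T x* = 35.
Solving the dual: y* = (0, 0, 5).
  dual value b^T y* = 35.
Strong duality: c^T x* = b^T y*. Confirmed.

35


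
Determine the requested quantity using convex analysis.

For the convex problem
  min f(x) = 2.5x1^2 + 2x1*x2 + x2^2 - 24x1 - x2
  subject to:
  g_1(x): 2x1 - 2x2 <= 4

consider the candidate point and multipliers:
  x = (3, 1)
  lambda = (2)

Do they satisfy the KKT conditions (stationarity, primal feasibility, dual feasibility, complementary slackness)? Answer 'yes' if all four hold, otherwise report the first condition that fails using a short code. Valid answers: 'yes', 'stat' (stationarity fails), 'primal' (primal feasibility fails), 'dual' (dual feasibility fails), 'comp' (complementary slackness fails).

Gradient of f: grad f(x) = Q x + c = (-7, 7)
Constraint values g_i(x) = a_i^T x - b_i:
  g_1((3, 1)) = 0
Stationarity residual: grad f(x) + sum_i lambda_i a_i = (-3, 3)
  -> stationarity FAILS
Primal feasibility (all g_i <= 0): OK
Dual feasibility (all lambda_i >= 0): OK
Complementary slackness (lambda_i * g_i(x) = 0 for all i): OK

Verdict: the first failing condition is stationarity -> stat.

stat


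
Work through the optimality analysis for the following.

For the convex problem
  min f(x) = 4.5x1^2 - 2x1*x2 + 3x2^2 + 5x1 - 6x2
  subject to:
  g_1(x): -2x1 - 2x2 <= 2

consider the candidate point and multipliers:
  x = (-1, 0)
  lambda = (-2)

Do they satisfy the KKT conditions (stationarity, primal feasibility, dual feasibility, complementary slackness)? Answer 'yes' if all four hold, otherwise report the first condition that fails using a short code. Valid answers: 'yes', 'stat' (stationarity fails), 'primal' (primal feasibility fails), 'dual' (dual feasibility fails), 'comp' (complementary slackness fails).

Gradient of f: grad f(x) = Q x + c = (-4, -4)
Constraint values g_i(x) = a_i^T x - b_i:
  g_1((-1, 0)) = 0
Stationarity residual: grad f(x) + sum_i lambda_i a_i = (0, 0)
  -> stationarity OK
Primal feasibility (all g_i <= 0): OK
Dual feasibility (all lambda_i >= 0): FAILS
Complementary slackness (lambda_i * g_i(x) = 0 for all i): OK

Verdict: the first failing condition is dual_feasibility -> dual.

dual


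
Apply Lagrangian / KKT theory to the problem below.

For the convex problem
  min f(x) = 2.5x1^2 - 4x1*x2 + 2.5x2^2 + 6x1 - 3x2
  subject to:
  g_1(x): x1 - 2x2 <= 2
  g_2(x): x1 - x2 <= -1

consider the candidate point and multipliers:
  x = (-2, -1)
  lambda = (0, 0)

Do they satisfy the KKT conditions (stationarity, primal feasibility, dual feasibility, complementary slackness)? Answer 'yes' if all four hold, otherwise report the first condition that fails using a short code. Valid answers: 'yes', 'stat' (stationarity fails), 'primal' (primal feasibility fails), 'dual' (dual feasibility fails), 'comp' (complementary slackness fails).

Gradient of f: grad f(x) = Q x + c = (0, 0)
Constraint values g_i(x) = a_i^T x - b_i:
  g_1((-2, -1)) = -2
  g_2((-2, -1)) = 0
Stationarity residual: grad f(x) + sum_i lambda_i a_i = (0, 0)
  -> stationarity OK
Primal feasibility (all g_i <= 0): OK
Dual feasibility (all lambda_i >= 0): OK
Complementary slackness (lambda_i * g_i(x) = 0 for all i): OK

Verdict: yes, KKT holds.

yes


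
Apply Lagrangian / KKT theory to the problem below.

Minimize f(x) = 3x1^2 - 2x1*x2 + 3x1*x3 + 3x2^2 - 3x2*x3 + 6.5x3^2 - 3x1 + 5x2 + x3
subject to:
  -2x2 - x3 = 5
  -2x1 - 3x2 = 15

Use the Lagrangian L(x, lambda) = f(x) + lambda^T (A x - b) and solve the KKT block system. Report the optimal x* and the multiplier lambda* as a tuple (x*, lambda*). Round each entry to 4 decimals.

Form the Lagrangian:
  L(x, lambda) = (1/2) x^T Q x + c^T x + lambda^T (A x - b)
Stationarity (grad_x L = 0): Q x + c + A^T lambda = 0.
Primal feasibility: A x = b.

This gives the KKT block system:
  [ Q   A^T ] [ x     ]   [-c ]
  [ A    0  ] [ lambda ] = [ b ]

Solving the linear system:
  x*      = (-3.2791, -2.814, 0.6279)
  lambda* = (7.7674, -7.5814)
  f(x*)   = 35.6395

x* = (-3.2791, -2.814, 0.6279), lambda* = (7.7674, -7.5814)


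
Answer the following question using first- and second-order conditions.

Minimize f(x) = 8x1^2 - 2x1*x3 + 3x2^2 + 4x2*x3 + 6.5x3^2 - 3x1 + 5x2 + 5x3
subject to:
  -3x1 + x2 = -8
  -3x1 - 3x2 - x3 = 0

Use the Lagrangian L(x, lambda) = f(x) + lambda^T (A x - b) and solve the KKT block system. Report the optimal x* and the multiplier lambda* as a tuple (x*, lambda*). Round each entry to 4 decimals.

Form the Lagrangian:
  L(x, lambda) = (1/2) x^T Q x + c^T x + lambda^T (A x - b)
Stationarity (grad_x L = 0): Q x + c + A^T lambda = 0.
Primal feasibility: A x = b.

This gives the KKT block system:
  [ Q   A^T ] [ x     ]   [-c ]
  [ A    0  ] [ lambda ] = [ b ]

Solving the linear system:
  x*      = (1.9459, -2.1622, 0.6486)
  lambda* = (8.0541, 0.8919)
  f(x*)   = 25.5135

x* = (1.9459, -2.1622, 0.6486), lambda* = (8.0541, 0.8919)


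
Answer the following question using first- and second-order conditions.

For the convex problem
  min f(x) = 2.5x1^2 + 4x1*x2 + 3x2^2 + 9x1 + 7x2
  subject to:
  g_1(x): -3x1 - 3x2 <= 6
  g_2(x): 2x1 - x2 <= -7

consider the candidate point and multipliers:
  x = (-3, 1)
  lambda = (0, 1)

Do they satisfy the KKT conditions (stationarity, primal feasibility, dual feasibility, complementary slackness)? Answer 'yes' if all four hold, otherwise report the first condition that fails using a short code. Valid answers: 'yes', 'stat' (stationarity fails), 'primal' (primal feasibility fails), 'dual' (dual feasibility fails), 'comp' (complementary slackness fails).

Gradient of f: grad f(x) = Q x + c = (-2, 1)
Constraint values g_i(x) = a_i^T x - b_i:
  g_1((-3, 1)) = 0
  g_2((-3, 1)) = 0
Stationarity residual: grad f(x) + sum_i lambda_i a_i = (0, 0)
  -> stationarity OK
Primal feasibility (all g_i <= 0): OK
Dual feasibility (all lambda_i >= 0): OK
Complementary slackness (lambda_i * g_i(x) = 0 for all i): OK

Verdict: yes, KKT holds.

yes


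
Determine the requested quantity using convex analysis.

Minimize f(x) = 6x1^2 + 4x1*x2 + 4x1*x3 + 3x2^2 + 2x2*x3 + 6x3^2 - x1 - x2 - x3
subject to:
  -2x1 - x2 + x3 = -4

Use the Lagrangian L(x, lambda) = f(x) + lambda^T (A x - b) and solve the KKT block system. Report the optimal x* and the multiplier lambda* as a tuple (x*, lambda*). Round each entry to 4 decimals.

Form the Lagrangian:
  L(x, lambda) = (1/2) x^T Q x + c^T x + lambda^T (A x - b)
Stationarity (grad_x L = 0): Q x + c + A^T lambda = 0.
Primal feasibility: A x = b.

This gives the KKT block system:
  [ Q   A^T ] [ x     ]   [-c ]
  [ A    0  ] [ lambda ] = [ b ]

Solving the linear system:
  x*      = (1.1755, 0.7128, -0.9362)
  lambda* = (6.1064)
  f(x*)   = 11.7367

x* = (1.1755, 0.7128, -0.9362), lambda* = (6.1064)


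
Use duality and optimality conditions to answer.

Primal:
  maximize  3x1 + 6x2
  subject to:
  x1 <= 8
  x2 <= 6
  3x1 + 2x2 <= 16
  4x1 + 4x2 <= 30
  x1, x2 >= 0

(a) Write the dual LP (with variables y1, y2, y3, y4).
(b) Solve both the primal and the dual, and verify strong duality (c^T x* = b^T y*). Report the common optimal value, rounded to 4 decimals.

The standard primal-dual pair for 'max c^T x s.t. A x <= b, x >= 0' is:
  Dual:  min b^T y  s.t.  A^T y >= c,  y >= 0.

So the dual LP is:
  minimize  8y1 + 6y2 + 16y3 + 30y4
  subject to:
    y1 + 3y3 + 4y4 >= 3
    y2 + 2y3 + 4y4 >= 6
    y1, y2, y3, y4 >= 0

Solving the primal: x* = (1.3333, 6).
  primal value c^T x* = 40.
Solving the dual: y* = (0, 4, 1, 0).
  dual value b^T y* = 40.
Strong duality: c^T x* = b^T y*. Confirmed.

40


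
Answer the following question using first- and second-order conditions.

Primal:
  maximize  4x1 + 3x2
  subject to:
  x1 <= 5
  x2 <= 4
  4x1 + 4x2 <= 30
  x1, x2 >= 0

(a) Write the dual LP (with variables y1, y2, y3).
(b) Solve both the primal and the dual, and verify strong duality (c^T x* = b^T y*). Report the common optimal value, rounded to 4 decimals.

The standard primal-dual pair for 'max c^T x s.t. A x <= b, x >= 0' is:
  Dual:  min b^T y  s.t.  A^T y >= c,  y >= 0.

So the dual LP is:
  minimize  5y1 + 4y2 + 30y3
  subject to:
    y1 + 4y3 >= 4
    y2 + 4y3 >= 3
    y1, y2, y3 >= 0

Solving the primal: x* = (5, 2.5).
  primal value c^T x* = 27.5.
Solving the dual: y* = (1, 0, 0.75).
  dual value b^T y* = 27.5.
Strong duality: c^T x* = b^T y*. Confirmed.

27.5


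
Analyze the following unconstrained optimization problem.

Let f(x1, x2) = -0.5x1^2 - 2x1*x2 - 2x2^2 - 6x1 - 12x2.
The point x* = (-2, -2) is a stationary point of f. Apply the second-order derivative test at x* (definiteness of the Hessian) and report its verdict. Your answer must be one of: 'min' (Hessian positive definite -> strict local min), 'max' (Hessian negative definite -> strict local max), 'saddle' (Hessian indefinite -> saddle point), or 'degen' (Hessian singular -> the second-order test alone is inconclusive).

Compute the Hessian H = grad^2 f:
  H = [[-1, -2], [-2, -4]]
Verify stationarity: grad f(x*) = H x* + g = (0, 0).
Eigenvalues of H: -5, 0.
H has a zero eigenvalue (singular; negative semidefinite but not definite), so H is neither positive definite, negative definite, nor indefinite. The second-order test alone is inconclusive -> degen.
(Indeed, f is constant along the null direction of H through x*, so x* is not a strict local extremum.)

degen


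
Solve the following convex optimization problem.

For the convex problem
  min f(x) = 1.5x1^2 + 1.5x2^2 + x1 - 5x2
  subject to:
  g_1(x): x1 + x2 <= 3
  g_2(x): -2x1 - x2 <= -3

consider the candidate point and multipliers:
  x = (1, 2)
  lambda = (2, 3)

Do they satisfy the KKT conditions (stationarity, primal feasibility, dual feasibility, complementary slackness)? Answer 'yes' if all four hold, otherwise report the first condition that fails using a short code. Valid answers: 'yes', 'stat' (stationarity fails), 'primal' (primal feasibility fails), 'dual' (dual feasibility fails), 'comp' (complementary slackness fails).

Gradient of f: grad f(x) = Q x + c = (4, 1)
Constraint values g_i(x) = a_i^T x - b_i:
  g_1((1, 2)) = 0
  g_2((1, 2)) = -1
Stationarity residual: grad f(x) + sum_i lambda_i a_i = (0, 0)
  -> stationarity OK
Primal feasibility (all g_i <= 0): OK
Dual feasibility (all lambda_i >= 0): OK
Complementary slackness (lambda_i * g_i(x) = 0 for all i): FAILS

Verdict: the first failing condition is complementary_slackness -> comp.

comp


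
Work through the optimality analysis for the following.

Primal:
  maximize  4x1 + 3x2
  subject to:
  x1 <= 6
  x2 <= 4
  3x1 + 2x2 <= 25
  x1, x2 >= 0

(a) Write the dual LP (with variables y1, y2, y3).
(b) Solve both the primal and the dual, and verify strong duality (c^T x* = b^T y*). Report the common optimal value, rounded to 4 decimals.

The standard primal-dual pair for 'max c^T x s.t. A x <= b, x >= 0' is:
  Dual:  min b^T y  s.t.  A^T y >= c,  y >= 0.

So the dual LP is:
  minimize  6y1 + 4y2 + 25y3
  subject to:
    y1 + 3y3 >= 4
    y2 + 2y3 >= 3
    y1, y2, y3 >= 0

Solving the primal: x* = (5.6667, 4).
  primal value c^T x* = 34.6667.
Solving the dual: y* = (0, 0.3333, 1.3333).
  dual value b^T y* = 34.6667.
Strong duality: c^T x* = b^T y*. Confirmed.

34.6667


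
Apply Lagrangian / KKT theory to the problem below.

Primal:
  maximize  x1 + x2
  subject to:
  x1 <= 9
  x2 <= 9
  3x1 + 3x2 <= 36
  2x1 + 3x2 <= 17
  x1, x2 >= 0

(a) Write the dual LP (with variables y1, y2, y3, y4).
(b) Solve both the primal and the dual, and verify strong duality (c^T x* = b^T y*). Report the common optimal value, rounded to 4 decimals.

The standard primal-dual pair for 'max c^T x s.t. A x <= b, x >= 0' is:
  Dual:  min b^T y  s.t.  A^T y >= c,  y >= 0.

So the dual LP is:
  minimize  9y1 + 9y2 + 36y3 + 17y4
  subject to:
    y1 + 3y3 + 2y4 >= 1
    y2 + 3y3 + 3y4 >= 1
    y1, y2, y3, y4 >= 0

Solving the primal: x* = (8.5, 0).
  primal value c^T x* = 8.5.
Solving the dual: y* = (0, 0, 0, 0.5).
  dual value b^T y* = 8.5.
Strong duality: c^T x* = b^T y*. Confirmed.

8.5


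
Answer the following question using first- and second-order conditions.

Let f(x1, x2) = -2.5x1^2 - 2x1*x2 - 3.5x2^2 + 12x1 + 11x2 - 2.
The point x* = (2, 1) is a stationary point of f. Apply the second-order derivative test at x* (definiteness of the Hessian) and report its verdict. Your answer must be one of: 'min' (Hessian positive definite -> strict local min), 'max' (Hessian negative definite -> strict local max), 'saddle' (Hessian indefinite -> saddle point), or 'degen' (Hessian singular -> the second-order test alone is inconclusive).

Compute the Hessian H = grad^2 f:
  H = [[-5, -2], [-2, -7]]
Verify stationarity: grad f(x*) = H x* + g = (0, 0).
Eigenvalues of H: -8.2361, -3.7639.
Both eigenvalues < 0, so H is negative definite -> x* is a strict local max.

max


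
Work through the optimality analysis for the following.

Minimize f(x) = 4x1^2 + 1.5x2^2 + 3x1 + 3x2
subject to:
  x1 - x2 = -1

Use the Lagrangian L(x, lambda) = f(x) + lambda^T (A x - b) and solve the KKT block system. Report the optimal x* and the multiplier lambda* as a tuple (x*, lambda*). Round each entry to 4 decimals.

Form the Lagrangian:
  L(x, lambda) = (1/2) x^T Q x + c^T x + lambda^T (A x - b)
Stationarity (grad_x L = 0): Q x + c + A^T lambda = 0.
Primal feasibility: A x = b.

This gives the KKT block system:
  [ Q   A^T ] [ x     ]   [-c ]
  [ A    0  ] [ lambda ] = [ b ]

Solving the linear system:
  x*      = (-0.8182, 0.1818)
  lambda* = (3.5455)
  f(x*)   = 0.8182

x* = (-0.8182, 0.1818), lambda* = (3.5455)


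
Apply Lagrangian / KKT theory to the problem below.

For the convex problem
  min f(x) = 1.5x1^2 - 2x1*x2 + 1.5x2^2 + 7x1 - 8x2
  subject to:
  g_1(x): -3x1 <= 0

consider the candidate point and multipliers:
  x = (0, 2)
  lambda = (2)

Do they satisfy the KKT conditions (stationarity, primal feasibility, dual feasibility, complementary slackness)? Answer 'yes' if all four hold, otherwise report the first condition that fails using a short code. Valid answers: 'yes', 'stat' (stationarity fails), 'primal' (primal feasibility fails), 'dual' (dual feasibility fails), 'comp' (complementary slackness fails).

Gradient of f: grad f(x) = Q x + c = (3, -2)
Constraint values g_i(x) = a_i^T x - b_i:
  g_1((0, 2)) = 0
Stationarity residual: grad f(x) + sum_i lambda_i a_i = (-3, -2)
  -> stationarity FAILS
Primal feasibility (all g_i <= 0): OK
Dual feasibility (all lambda_i >= 0): OK
Complementary slackness (lambda_i * g_i(x) = 0 for all i): OK

Verdict: the first failing condition is stationarity -> stat.

stat


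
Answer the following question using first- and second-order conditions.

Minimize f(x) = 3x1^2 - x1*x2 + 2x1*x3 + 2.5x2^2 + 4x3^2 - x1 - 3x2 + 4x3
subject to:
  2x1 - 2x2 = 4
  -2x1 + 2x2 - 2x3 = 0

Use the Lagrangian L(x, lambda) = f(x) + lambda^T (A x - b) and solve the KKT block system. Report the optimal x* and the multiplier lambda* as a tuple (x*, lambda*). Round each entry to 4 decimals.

Form the Lagrangian:
  L(x, lambda) = (1/2) x^T Q x + c^T x + lambda^T (A x - b)
Stationarity (grad_x L = 0): Q x + c + A^T lambda = 0.
Primal feasibility: A x = b.

This gives the KKT block system:
  [ Q   A^T ] [ x     ]   [-c ]
  [ A    0  ] [ lambda ] = [ b ]

Solving the linear system:
  x*      = (1.7778, -0.2222, -2)
  lambda* = (-7.1667, -4.2222)
  f(x*)   = 9.7778

x* = (1.7778, -0.2222, -2), lambda* = (-7.1667, -4.2222)


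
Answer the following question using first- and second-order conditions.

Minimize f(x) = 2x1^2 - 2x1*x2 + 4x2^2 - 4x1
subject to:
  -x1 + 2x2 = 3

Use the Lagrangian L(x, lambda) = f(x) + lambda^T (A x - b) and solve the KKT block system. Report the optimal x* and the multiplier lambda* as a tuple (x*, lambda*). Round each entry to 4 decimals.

Form the Lagrangian:
  L(x, lambda) = (1/2) x^T Q x + c^T x + lambda^T (A x - b)
Stationarity (grad_x L = 0): Q x + c + A^T lambda = 0.
Primal feasibility: A x = b.

This gives the KKT block system:
  [ Q   A^T ] [ x     ]   [-c ]
  [ A    0  ] [ lambda ] = [ b ]

Solving the linear system:
  x*      = (0.25, 1.625)
  lambda* = (-6.25)
  f(x*)   = 8.875

x* = (0.25, 1.625), lambda* = (-6.25)


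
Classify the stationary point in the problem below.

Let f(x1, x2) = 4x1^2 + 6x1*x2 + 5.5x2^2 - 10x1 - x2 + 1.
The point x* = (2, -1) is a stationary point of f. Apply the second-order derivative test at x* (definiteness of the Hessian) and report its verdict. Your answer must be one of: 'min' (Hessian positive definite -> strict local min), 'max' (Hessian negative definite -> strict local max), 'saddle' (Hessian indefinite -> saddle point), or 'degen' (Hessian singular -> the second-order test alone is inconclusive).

Compute the Hessian H = grad^2 f:
  H = [[8, 6], [6, 11]]
Verify stationarity: grad f(x*) = H x* + g = (0, 0).
Eigenvalues of H: 3.3153, 15.6847.
Both eigenvalues > 0, so H is positive definite -> x* is a strict local min.

min


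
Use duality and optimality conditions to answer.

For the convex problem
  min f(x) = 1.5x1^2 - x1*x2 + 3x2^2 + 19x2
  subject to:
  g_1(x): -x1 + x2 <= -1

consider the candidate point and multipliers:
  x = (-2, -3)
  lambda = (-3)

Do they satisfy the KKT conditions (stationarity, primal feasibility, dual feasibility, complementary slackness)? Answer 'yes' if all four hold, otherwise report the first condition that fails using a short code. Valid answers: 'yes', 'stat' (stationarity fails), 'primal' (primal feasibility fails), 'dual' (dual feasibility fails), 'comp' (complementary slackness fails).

Gradient of f: grad f(x) = Q x + c = (-3, 3)
Constraint values g_i(x) = a_i^T x - b_i:
  g_1((-2, -3)) = 0
Stationarity residual: grad f(x) + sum_i lambda_i a_i = (0, 0)
  -> stationarity OK
Primal feasibility (all g_i <= 0): OK
Dual feasibility (all lambda_i >= 0): FAILS
Complementary slackness (lambda_i * g_i(x) = 0 for all i): OK

Verdict: the first failing condition is dual_feasibility -> dual.

dual


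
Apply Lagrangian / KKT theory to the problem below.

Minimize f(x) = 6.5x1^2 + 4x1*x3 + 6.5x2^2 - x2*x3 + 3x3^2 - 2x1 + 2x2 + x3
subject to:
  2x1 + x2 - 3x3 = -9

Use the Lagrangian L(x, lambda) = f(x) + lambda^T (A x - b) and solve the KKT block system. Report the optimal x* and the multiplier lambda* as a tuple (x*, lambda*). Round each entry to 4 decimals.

Form the Lagrangian:
  L(x, lambda) = (1/2) x^T Q x + c^T x + lambda^T (A x - b)
Stationarity (grad_x L = 0): Q x + c + A^T lambda = 0.
Primal feasibility: A x = b.

This gives the KKT block system:
  [ Q   A^T ] [ x     ]   [-c ]
  [ A    0  ] [ lambda ] = [ b ]

Solving the linear system:
  x*      = (-1.0558, -0.2478, 2.2135)
  lambda* = (3.4354)
  f(x*)   = 17.3738

x* = (-1.0558, -0.2478, 2.2135), lambda* = (3.4354)


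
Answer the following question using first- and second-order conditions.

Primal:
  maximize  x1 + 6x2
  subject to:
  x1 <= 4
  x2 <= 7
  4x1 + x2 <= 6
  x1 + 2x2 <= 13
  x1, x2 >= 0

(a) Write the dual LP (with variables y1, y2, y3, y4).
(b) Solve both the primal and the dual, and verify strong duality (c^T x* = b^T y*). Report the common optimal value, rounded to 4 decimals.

The standard primal-dual pair for 'max c^T x s.t. A x <= b, x >= 0' is:
  Dual:  min b^T y  s.t.  A^T y >= c,  y >= 0.

So the dual LP is:
  minimize  4y1 + 7y2 + 6y3 + 13y4
  subject to:
    y1 + 4y3 + y4 >= 1
    y2 + y3 + 2y4 >= 6
    y1, y2, y3, y4 >= 0

Solving the primal: x* = (0, 6).
  primal value c^T x* = 36.
Solving the dual: y* = (0, 0, 6, 0).
  dual value b^T y* = 36.
Strong duality: c^T x* = b^T y*. Confirmed.

36


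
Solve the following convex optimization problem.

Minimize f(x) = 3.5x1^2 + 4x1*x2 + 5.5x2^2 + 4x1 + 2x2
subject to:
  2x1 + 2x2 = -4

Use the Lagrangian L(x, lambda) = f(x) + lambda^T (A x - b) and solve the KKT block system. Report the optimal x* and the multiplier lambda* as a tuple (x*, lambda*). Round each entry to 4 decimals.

Form the Lagrangian:
  L(x, lambda) = (1/2) x^T Q x + c^T x + lambda^T (A x - b)
Stationarity (grad_x L = 0): Q x + c + A^T lambda = 0.
Primal feasibility: A x = b.

This gives the KKT block system:
  [ Q   A^T ] [ x     ]   [-c ]
  [ A    0  ] [ lambda ] = [ b ]

Solving the linear system:
  x*      = (-1.6, -0.4)
  lambda* = (4.4)
  f(x*)   = 5.2

x* = (-1.6, -0.4), lambda* = (4.4)


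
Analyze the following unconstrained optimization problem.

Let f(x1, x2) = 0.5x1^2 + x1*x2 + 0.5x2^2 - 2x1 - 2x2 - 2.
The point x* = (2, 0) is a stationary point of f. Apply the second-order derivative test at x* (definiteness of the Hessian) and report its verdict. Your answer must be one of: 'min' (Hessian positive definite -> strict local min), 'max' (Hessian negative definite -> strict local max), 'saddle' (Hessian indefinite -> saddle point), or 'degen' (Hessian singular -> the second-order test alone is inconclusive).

Compute the Hessian H = grad^2 f:
  H = [[1, 1], [1, 1]]
Verify stationarity: grad f(x*) = H x* + g = (0, 0).
Eigenvalues of H: 0, 2.
H has a zero eigenvalue (singular; positive semidefinite but not definite), so H is neither positive definite, negative definite, nor indefinite. The second-order test alone is inconclusive -> degen.
(Indeed, f is constant along the null direction of H through x*, so x* is not a strict local extremum.)

degen
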